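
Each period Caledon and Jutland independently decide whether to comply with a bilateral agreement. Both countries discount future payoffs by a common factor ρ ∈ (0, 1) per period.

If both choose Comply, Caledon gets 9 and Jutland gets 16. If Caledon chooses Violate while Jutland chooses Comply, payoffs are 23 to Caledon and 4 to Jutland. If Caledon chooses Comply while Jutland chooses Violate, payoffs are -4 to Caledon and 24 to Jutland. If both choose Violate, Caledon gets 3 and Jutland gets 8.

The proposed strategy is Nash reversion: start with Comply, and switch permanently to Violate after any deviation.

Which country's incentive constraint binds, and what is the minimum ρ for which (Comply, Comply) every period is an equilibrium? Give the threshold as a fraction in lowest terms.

Caledon: cooperation gives 9 each period; deviation gives 23 once then 3 forever.
  9/(1−ρ) ≥ 23 + 3ρ/(1−ρ) ⇒ ρ ≥ 14/20 = 7/10.
Jutland: cooperation gives 16 each period; deviation gives 24 once then 8 forever.
  ρ ≥ 8/16 = 1/2.
Both must hold, so the binding constraint is Caledon's: ρ ≥ 7/10.

Caledon; ρ ≥ 7/10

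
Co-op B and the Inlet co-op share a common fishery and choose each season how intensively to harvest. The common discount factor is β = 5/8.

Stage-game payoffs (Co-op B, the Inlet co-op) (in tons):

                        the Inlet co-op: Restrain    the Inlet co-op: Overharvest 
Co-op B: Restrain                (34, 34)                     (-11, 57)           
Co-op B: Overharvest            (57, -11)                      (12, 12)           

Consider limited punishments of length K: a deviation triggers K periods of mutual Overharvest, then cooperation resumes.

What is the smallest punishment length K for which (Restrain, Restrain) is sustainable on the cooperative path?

IC: β(1−β^K)/(1−β) ≥ (57−34)/(34−12) = 23/22.
With β = 5/8: need 1 − β^K ≥ 23/22·(1−5/8)/(5/8), i.e. β^K ≤ 0.3727.
Since (5/8)^2 = 0.3906 and (5/8)^3 = 0.2441, the smallest such K is 3.

3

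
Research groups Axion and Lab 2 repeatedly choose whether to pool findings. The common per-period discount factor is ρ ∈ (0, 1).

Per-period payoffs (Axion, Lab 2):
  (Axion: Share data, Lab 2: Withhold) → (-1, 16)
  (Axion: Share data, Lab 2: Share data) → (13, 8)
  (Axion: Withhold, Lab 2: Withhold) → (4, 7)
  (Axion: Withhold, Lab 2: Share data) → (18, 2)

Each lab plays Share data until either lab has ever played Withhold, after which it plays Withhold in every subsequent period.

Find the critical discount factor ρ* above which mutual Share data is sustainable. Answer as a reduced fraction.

Axion: cooperation gives 13 each period; deviation gives 18 once then 4 forever.
  13/(1−ρ) ≥ 18 + 4ρ/(1−ρ) ⇒ ρ ≥ 5/14.
Lab 2: cooperation gives 8 each period; deviation gives 16 once then 7 forever.
  ρ ≥ 8/9.
Both must hold, so the binding constraint is Lab 2's: ρ ≥ 8/9.

8/9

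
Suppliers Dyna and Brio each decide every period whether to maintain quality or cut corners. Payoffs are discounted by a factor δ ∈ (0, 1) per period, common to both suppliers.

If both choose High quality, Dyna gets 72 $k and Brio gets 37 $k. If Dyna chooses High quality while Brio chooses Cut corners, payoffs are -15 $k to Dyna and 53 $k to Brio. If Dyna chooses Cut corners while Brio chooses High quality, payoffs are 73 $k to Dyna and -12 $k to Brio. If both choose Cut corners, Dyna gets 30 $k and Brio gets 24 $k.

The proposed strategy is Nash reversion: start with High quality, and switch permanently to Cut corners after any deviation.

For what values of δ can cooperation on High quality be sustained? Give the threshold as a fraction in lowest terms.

Dyna: cooperation gives 72 each period; deviation gives 73 once then 30 forever.
  72/(1−δ) ≥ 73 + 30δ/(1−δ) ⇒ δ ≥ 1/43.
Brio: cooperation gives 37 each period; deviation gives 53 once then 24 forever.
  δ ≥ 16/29.
Both must hold, so the binding constraint is Brio's: δ ≥ 16/29.

16/29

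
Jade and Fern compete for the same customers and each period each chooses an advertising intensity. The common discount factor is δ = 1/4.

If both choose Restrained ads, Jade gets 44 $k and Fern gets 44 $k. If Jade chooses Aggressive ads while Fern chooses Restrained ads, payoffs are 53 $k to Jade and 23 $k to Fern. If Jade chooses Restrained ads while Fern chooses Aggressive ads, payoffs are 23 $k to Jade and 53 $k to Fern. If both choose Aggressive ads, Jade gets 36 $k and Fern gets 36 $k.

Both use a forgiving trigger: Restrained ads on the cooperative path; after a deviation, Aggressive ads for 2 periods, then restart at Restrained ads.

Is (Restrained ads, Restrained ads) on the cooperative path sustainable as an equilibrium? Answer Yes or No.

No

A one-shot deviation gives 53 now, then 36 for 2 periods, then back to 44.
Gain from deviating: (53−44) today; loss: (44−36) in each of the next 2 periods.
No-deviation condition: (44−36)(δ+…+δ^2) ≥ 53−44, i.e. δ+…+δ^2 ≥ 9/8.
At δ = 1/4: δ+…+δ^2 = 0.3125 < 1.1250.
So cooperation is not sustainable.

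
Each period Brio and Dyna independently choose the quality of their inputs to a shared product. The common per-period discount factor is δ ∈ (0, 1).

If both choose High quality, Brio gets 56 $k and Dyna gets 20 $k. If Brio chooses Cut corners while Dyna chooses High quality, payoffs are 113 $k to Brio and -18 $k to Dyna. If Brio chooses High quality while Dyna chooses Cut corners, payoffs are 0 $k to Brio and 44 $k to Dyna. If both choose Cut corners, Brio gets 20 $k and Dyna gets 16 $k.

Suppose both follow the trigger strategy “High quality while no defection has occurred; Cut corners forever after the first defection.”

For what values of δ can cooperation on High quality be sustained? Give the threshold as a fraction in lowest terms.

6/7

Brio's threshold: (113−56)/(113−20) = 19/31.
Dyna's threshold: (44−20)/(44−16) = 6/7.
19/31 < 6/7, so Dyna binds and δ* = 6/7.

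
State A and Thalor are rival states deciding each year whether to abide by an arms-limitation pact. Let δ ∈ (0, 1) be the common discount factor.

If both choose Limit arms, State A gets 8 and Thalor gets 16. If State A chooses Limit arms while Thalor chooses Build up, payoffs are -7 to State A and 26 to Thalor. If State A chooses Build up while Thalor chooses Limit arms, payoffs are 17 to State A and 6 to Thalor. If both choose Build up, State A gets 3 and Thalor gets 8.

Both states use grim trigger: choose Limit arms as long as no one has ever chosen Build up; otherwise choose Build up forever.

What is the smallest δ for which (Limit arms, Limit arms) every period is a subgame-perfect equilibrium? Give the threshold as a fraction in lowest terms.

9/14

State A: cooperation gives 8 each period; deviation gives 17 once then 3 forever.
  8/(1−δ) ≥ 17 + 3δ/(1−δ) ⇒ δ ≥ 9/14.
Thalor: cooperation gives 16 each period; deviation gives 26 once then 8 forever.
  δ ≥ 10/18 = 5/9.
Both must hold, so the binding constraint is State A's: δ ≥ 9/14.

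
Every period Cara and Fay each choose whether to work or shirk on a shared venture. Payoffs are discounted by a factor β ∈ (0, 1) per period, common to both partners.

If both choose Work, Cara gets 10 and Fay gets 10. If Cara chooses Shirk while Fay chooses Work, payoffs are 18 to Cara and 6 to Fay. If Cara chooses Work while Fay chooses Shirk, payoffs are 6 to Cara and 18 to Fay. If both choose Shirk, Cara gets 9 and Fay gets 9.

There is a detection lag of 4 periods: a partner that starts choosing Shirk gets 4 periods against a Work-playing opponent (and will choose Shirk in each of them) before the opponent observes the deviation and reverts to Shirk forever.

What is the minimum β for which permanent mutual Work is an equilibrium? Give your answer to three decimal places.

0.971

The best deviation is to choose Shirk for all 4 undetected periods, earning 18 each, then 9 forever once detected.
Deviation value: 18(1−β^4)/(1−β) + 9β^4/(1−β); cooperation value: 10/(1−β).
IC: 10 ≥ 18(1−β^4) + 9β^4 = 18 − 9β^4.
So β^4 ≥ 8/9, giving β ≥ (8/9)^(1/4) ≈ 0.971.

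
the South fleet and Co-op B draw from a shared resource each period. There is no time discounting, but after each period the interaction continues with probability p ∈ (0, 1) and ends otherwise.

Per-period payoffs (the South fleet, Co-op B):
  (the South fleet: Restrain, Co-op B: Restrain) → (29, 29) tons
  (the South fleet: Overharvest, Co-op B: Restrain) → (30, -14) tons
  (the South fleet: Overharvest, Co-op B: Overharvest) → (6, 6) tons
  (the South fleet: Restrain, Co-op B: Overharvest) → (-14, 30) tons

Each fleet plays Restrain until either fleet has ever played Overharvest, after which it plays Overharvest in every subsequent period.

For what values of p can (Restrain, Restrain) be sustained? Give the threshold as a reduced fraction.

Expected cooperation value is 29 + p·29 + p²·29 + … = 29/(1−p); deviation gives 30 + p·6/(1−p).
29 ≥ 30(1−p) + 6p ⇒ 24p ≥ 1 ⇒ p ≥ 1/24.

1/24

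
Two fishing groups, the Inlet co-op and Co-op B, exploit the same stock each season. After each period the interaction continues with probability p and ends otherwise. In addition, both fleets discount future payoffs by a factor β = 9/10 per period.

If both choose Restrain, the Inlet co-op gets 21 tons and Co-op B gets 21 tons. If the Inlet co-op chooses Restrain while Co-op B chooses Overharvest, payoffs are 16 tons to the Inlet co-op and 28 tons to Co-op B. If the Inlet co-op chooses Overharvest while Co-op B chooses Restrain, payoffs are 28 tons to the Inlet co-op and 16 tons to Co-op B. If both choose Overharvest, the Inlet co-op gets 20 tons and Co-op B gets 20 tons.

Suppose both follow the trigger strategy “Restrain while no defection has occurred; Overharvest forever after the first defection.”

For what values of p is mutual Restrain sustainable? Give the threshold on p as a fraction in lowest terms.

35/36

Expected continuation weight on next period's payoff is β·p = 9/10·p, which plays the role of the discount factor.
Cooperation requires 9/10·p ≥ (28−21)/(28−20) = 7/8, hence p ≥ 35/36.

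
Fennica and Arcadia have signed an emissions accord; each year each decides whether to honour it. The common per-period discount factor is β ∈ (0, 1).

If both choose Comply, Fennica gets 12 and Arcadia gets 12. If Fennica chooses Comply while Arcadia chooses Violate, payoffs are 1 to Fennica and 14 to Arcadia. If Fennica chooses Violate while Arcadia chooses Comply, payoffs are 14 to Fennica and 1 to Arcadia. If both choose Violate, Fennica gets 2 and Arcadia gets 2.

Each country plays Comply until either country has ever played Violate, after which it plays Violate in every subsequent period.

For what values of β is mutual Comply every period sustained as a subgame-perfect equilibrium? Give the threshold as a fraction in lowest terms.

1/6

Cooperation forever yields 12 each period: 12/(1−β).
Deviating yields 14 once, then 2 forever: 14 + 2β/(1−β).
No profitable deviation requires 12/(1−β) ≥ 14 + 2β/(1−β).
Multiplying by (1−β): 12 ≥ 14(1−β) + 2β = 14 − 12β.
So 12β ≥ 2, i.e. β ≥ 2/12 = 1/6.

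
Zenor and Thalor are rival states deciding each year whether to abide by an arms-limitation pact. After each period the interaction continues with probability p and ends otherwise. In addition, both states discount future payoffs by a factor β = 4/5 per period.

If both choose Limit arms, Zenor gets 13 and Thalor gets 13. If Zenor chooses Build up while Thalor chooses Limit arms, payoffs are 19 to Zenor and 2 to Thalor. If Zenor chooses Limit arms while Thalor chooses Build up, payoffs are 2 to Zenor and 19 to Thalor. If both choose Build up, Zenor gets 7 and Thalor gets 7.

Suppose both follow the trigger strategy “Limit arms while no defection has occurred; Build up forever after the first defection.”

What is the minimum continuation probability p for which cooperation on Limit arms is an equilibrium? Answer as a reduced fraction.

Expected continuation weight on next period's payoff is β·p = 4/5·p, which plays the role of the discount factor.
Cooperation requires 4/5·p ≥ (19−13)/(19−7) = 1/2, hence p ≥ 5/8.

5/8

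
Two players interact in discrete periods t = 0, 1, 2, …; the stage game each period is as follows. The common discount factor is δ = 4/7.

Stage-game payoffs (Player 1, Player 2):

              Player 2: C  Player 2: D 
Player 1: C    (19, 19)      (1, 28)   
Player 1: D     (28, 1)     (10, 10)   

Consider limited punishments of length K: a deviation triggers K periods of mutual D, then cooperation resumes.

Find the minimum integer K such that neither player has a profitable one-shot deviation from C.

3

IC: δ(1−δ^K)/(1−δ) ≥ (28−19)/(19−10) = 1.
With δ = 4/7: need 1 − δ^K ≥ 1·(1−4/7)/(4/7), i.e. δ^K ≤ 0.2500.
Since (4/7)^2 = 0.3265 and (4/7)^3 = 0.1866, the smallest such K is 3.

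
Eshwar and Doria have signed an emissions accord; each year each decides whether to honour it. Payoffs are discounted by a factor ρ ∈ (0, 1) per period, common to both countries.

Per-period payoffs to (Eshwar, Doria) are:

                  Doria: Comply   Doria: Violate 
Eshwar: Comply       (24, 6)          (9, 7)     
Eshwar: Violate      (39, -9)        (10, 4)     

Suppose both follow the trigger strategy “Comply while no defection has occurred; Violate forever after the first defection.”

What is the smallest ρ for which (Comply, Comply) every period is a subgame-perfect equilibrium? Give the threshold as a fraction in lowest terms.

15/29

Eshwar: cooperation gives 24 each period; deviation gives 39 once then 10 forever.
  24/(1−ρ) ≥ 39 + 10ρ/(1−ρ) ⇒ ρ ≥ 15/29.
Doria: cooperation gives 6 each period; deviation gives 7 once then 4 forever.
  ρ ≥ 1/3.
Both must hold, so the binding constraint is Eshwar's: ρ ≥ 15/29.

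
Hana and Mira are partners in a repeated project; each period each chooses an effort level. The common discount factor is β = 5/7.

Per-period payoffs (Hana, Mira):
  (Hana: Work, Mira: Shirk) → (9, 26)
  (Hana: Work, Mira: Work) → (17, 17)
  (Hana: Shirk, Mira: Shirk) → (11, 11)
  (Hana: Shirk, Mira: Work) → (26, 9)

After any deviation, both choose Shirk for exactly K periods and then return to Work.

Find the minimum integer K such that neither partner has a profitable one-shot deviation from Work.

Need Σ_{k=1}^{K} β^k ≥ (26−17)/(17−11) = 1.5000 at β = 5/7.
At K = 2 the sum is 1.2245 < 1.5000; at K = 3 it is 1.5889 ≥ 1.5000.
So the minimum punishment length is K = 3.

3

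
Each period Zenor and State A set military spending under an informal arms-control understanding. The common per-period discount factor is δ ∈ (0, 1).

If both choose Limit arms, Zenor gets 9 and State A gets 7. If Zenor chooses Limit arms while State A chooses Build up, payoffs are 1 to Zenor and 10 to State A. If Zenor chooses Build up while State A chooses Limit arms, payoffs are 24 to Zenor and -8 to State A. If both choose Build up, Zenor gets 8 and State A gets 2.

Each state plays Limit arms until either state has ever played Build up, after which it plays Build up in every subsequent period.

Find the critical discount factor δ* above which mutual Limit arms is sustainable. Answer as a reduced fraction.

Zenor: cooperation gives 9 each period; deviation gives 24 once then 8 forever.
  9/(1−δ) ≥ 24 + 8δ/(1−δ) ⇒ δ ≥ 15/16.
State A: cooperation gives 7 each period; deviation gives 10 once then 2 forever.
  δ ≥ 3/8.
Both must hold, so the binding constraint is Zenor's: δ ≥ 15/16.

15/16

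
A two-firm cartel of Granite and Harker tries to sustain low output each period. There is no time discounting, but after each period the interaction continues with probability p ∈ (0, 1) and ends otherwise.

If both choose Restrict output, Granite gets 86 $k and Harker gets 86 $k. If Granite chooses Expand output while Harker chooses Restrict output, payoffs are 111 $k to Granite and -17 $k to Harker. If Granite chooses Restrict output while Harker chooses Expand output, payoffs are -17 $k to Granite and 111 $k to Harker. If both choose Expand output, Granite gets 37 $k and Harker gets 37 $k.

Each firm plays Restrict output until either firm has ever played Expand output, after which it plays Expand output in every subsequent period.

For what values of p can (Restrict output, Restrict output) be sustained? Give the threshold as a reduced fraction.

25/74

With no time discounting, the continuation probability p plays the role of the discount factor.
Grim-trigger IC: 86/(1−p) ≥ 111 + 37p/(1−p) ⇒ p ≥ (111−86)/(111−37) = 25/74.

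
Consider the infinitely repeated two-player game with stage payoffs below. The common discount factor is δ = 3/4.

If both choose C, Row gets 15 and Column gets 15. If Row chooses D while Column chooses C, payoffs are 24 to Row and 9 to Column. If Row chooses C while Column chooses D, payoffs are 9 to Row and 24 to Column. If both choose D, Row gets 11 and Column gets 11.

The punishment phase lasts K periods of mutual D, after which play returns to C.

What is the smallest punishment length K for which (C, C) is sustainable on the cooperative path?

5

No profitable deviation requires (15−11)(δ+…+δ^K) ≥ 24−15, i.e. δ+…+δ^K ≥ 9/4 ≈ 2.2500.
With δ = 3/4, the partial sums are K=1: 0.7500, K=2: 1.3125, K=3: 1.7344, K=4: 2.0508, K=5: 2.2881.
K = 5 is the first length at which the sum reaches 2.2500.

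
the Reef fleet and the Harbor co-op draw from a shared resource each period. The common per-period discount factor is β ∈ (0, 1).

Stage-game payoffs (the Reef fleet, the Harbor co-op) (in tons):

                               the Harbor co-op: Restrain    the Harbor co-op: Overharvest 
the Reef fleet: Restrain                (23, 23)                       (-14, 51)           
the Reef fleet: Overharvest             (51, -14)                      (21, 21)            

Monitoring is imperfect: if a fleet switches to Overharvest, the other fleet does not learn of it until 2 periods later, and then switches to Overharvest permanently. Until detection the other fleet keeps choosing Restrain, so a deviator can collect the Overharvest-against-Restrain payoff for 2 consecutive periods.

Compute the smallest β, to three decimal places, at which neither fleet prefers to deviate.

A deviator earns 51 for 2 periods, then 21 forever; cooperating earns 23 forever. Multiplying the IC by (1−β):
23 ≥ 51(1−β^2) + 21β^2, so 30·β^2 ≥ 28 and β^2 ≥ 14/15.
β ≥ (14/15)^(1/2) ≈ 0.966.

0.966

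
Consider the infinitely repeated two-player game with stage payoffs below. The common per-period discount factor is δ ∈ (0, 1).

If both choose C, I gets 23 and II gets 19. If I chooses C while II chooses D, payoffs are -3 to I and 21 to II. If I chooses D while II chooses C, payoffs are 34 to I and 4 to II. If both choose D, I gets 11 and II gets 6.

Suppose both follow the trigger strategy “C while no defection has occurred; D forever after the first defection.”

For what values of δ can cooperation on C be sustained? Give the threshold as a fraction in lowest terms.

I's threshold: (34−23)/(34−11) = 11/23.
II's threshold: (21−19)/(21−6) = 2/15.
11/23 > 2/15, so I binds and δ* = 11/23.

11/23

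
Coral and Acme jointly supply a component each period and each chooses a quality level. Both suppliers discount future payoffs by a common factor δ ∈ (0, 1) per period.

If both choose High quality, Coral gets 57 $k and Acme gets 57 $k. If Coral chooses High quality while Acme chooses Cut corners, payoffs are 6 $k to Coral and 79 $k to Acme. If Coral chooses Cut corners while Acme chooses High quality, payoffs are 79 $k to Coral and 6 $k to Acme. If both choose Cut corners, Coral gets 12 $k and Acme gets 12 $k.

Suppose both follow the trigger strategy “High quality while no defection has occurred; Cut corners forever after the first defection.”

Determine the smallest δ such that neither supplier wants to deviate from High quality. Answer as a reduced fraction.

57/(1−δ) ≥ 79 + 12δ/(1−δ)
57 ≥ 79 − 67δ
δ ≥ 22/67.

22/67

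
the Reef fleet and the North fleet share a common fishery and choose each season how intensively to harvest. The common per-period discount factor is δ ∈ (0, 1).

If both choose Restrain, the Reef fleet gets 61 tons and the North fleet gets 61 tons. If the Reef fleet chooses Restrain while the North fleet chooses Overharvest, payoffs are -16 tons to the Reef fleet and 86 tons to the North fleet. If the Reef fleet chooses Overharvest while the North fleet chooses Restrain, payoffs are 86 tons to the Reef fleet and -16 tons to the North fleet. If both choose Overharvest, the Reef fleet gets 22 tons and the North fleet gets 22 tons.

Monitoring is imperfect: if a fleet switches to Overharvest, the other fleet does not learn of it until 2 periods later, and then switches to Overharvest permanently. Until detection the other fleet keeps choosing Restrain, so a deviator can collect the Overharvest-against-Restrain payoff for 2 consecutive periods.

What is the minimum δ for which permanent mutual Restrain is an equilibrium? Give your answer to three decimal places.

Deviating for the 2 undetected periods gains 86−61 = 25 per period over cooperation, then loses 61−22 = 39 per period forever once punishment starts.
Gain: 25(1 + δ + … + δ^1); loss: 39·δ^2/(1−δ).
No profitable deviation ⇔ 25(1−δ^2) ≤ 39·δ^2, i.e. δ^2 ≥ 25/(25+39) = 25/64.
Hence δ ≥ (25/64)^(1/2) ≈ 0.625.

0.625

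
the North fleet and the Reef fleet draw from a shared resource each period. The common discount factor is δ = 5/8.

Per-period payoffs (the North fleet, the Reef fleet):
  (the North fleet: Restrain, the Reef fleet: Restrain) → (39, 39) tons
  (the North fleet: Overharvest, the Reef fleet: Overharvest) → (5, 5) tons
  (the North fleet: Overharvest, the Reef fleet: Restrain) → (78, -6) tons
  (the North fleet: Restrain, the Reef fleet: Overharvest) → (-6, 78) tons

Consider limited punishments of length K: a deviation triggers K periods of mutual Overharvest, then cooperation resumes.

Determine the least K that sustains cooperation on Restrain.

No profitable deviation requires (39−5)(δ+…+δ^K) ≥ 78−39, i.e. δ+…+δ^K ≥ 39/34 ≈ 1.1471.
With δ = 5/8, the partial sums are K=1: 0.6250, K=2: 1.0156, K=3: 1.2598.
K = 3 is the first length at which the sum reaches 1.1471.

3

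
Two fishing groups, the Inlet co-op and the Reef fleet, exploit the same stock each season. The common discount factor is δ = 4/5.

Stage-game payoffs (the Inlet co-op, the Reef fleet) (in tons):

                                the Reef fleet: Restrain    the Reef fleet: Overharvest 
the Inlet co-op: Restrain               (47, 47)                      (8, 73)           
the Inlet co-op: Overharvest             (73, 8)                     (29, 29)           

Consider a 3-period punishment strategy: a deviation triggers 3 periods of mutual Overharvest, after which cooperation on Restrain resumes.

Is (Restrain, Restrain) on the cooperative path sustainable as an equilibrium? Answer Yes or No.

Yes

IC: δ+…+δ^3 ≥ (73−47)/(47−29) = 13/9.
At δ = 4/5: partial sum = 1.9520 ≥ 1.4444. Cooperation sustainable.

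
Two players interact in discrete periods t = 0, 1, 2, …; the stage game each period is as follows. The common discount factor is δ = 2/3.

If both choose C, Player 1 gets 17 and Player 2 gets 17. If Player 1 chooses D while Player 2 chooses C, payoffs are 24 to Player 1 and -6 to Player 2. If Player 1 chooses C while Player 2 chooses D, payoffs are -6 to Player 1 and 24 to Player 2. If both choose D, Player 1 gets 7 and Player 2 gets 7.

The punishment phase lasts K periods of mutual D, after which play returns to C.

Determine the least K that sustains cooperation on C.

No profitable deviation requires (17−7)(δ+…+δ^K) ≥ 24−17, i.e. δ+…+δ^K ≥ 7/10 ≈ 0.7000.
With δ = 2/3, the partial sums are K=1: 0.6667, K=2: 1.1111.
K = 2 is the first length at which the sum reaches 0.7000.

2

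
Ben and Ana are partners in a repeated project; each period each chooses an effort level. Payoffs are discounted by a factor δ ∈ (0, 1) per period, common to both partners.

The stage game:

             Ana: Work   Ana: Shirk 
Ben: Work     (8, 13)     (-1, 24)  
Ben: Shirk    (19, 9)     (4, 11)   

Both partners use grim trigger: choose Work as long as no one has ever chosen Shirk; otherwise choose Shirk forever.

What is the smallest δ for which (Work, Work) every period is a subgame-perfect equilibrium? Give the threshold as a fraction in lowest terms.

11/13

For Ben: deviation gain 19−8 = 11, per-period punishment loss 8−4 = 4. IC gives δ ≥ 11/15.
For Ana: gain 11, loss 2 per period, so δ ≥ 11/13.
The tighter constraint is Ana's, so cooperation needs δ ≥ 11/13.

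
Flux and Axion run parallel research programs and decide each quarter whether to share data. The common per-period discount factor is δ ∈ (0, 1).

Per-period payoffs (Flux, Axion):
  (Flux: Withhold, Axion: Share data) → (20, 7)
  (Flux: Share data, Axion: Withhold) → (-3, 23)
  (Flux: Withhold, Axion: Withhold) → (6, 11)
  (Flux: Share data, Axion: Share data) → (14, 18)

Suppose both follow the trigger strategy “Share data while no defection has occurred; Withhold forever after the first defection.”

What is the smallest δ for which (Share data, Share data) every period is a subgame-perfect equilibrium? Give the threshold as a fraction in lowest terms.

3/7

Flux: cooperation gives 14 each period; deviation gives 20 once then 6 forever.
  14/(1−δ) ≥ 20 + 6δ/(1−δ) ⇒ δ ≥ 6/14 = 3/7.
Axion: cooperation gives 18 each period; deviation gives 23 once then 11 forever.
  δ ≥ 5/12.
Both must hold, so the binding constraint is Flux's: δ ≥ 3/7.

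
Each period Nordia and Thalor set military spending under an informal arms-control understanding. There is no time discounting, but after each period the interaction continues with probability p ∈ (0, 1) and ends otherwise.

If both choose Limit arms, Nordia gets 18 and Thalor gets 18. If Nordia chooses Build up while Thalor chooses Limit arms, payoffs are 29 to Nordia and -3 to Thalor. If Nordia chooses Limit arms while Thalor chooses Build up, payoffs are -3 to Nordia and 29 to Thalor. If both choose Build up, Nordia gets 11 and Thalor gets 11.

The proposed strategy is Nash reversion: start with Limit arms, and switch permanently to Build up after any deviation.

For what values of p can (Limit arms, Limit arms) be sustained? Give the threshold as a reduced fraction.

Expected cooperation value is 18 + p·18 + p²·18 + … = 18/(1−p); deviation gives 29 + p·11/(1−p).
18 ≥ 29(1−p) + 11p ⇒ 18p ≥ 11 ⇒ p ≥ 11/18.

11/18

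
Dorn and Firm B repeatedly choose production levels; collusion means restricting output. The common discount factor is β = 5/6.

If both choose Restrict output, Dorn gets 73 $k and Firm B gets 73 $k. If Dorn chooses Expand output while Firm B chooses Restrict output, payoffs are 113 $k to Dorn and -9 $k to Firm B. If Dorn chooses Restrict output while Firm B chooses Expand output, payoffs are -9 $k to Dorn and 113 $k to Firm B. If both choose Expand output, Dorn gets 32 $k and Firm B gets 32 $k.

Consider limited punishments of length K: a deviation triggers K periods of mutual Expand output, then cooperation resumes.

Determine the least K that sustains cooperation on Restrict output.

IC: β(1−β^K)/(1−β) ≥ (113−73)/(73−32) = 40/41.
With β = 5/6: need 1 − β^K ≥ 40/41·(1−5/6)/(5/6), i.e. β^K ≤ 0.8049.
Since (5/6)^1 = 0.8333 and (5/6)^2 = 0.6944, the smallest such K is 2.

2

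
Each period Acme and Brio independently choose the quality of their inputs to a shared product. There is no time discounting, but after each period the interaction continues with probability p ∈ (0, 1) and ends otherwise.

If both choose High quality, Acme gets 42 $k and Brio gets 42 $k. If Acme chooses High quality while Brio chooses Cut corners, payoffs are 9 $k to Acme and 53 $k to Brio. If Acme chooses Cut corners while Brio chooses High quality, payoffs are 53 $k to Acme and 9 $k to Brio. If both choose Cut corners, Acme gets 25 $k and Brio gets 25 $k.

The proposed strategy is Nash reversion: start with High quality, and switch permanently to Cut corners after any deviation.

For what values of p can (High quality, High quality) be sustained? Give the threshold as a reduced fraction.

11/28

With no time discounting, the continuation probability p plays the role of the discount factor.
Grim-trigger IC: 42/(1−p) ≥ 53 + 25p/(1−p) ⇒ p ≥ (53−42)/(53−25) = 11/28.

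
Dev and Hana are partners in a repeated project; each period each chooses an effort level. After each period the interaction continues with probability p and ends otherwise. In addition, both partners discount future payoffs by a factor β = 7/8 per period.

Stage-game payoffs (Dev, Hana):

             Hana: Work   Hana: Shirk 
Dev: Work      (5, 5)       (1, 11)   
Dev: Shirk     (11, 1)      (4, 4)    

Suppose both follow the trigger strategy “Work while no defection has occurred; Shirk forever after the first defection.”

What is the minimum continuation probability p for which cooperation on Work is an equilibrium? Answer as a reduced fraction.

48/49

Expected continuation weight on next period's payoff is β·p = 7/8·p, which plays the role of the discount factor.
Cooperation requires 7/8·p ≥ (11−5)/(11−4) = 6/7, hence p ≥ 48/49.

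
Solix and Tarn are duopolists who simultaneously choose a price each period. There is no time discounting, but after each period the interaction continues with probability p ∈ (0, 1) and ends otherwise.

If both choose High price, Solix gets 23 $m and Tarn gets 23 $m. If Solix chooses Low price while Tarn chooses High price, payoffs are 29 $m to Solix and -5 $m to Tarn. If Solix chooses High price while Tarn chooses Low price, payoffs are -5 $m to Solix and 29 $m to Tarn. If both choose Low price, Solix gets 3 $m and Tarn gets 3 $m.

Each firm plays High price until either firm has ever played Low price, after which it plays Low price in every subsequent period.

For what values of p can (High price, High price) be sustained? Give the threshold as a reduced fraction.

3/13

Expected cooperation value is 23 + p·23 + p²·23 + … = 23/(1−p); deviation gives 29 + p·3/(1−p).
23 ≥ 29(1−p) + 3p ⇒ 26p ≥ 6 ⇒ p ≥ 6/26 = 3/13.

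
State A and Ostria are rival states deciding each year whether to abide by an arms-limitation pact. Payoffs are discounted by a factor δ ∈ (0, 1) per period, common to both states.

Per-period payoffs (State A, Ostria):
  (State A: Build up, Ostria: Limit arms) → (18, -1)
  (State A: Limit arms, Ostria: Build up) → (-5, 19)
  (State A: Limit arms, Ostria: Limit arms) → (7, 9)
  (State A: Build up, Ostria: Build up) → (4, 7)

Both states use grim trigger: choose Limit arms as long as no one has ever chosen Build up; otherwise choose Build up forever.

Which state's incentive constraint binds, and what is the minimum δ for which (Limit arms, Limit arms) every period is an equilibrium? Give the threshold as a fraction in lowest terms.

Ostria; δ ≥ 5/6

State A's threshold: (18−7)/(18−4) = 11/14.
Ostria's threshold: (19−9)/(19−7) = 5/6.
11/14 < 5/6, so Ostria binds and δ* = 5/6.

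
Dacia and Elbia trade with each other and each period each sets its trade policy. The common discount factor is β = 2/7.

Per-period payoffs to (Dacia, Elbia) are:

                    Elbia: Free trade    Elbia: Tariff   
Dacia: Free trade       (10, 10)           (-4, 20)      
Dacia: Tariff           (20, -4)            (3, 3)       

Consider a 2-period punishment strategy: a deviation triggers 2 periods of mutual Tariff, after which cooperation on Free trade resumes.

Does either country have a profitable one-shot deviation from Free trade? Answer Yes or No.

A one-shot deviation gives 20 now, then 3 for 2 periods, then back to 10.
Gain from deviating: (20−10) today; loss: (10−3) in each of the next 2 periods.
No-deviation condition: (10−3)(β+…+β^2) ≥ 20−10, i.e. β+…+β^2 ≥ 10/7.
At β = 2/7: β+…+β^2 = 0.3673 < 1.4286.
So cooperation is not sustainable.

Yes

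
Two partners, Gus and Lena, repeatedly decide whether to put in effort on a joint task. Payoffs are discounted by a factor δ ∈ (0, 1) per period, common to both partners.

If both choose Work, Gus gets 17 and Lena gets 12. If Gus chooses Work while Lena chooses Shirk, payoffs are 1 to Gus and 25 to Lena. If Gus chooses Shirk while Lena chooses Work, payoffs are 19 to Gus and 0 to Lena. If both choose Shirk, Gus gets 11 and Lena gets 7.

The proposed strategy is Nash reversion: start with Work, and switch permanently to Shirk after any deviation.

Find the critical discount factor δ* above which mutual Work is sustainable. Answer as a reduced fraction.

13/18

Gus's threshold: (19−17)/(19−11) = 1/4.
Lena's threshold: (25−12)/(25−7) = 13/18.
1/4 < 13/18, so Lena binds and δ* = 13/18.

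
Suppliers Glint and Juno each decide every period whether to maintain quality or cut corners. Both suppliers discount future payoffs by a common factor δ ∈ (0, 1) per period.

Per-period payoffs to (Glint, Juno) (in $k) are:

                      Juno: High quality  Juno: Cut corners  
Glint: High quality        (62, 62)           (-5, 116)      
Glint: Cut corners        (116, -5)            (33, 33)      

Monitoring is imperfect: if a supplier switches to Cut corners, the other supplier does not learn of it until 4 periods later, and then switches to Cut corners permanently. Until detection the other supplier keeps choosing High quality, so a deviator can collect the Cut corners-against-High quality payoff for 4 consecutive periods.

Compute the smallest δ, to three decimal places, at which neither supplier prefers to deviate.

The best deviation is to choose Cut corners for all 4 undetected periods, earning 116 each, then 33 forever once detected.
Deviation value: 116(1−δ^4)/(1−δ) + 33δ^4/(1−δ); cooperation value: 62/(1−δ).
IC: 62 ≥ 116(1−δ^4) + 33δ^4 = 116 − 83δ^4.
So δ^4 ≥ 54/83, giving δ ≥ (54/83)^(1/4) ≈ 0.898.

0.898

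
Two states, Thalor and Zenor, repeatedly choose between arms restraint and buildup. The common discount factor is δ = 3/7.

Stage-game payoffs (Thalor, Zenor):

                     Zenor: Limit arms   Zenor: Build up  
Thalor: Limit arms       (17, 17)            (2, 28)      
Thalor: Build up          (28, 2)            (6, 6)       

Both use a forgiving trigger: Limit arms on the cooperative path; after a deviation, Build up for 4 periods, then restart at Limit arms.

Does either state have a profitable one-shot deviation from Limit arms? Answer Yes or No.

IC: δ+…+δ^4 ≥ (28−17)/(17−6) = 1.
At δ = 3/7: partial sum = 0.7247 < 1.0000. Cooperation not sustainable.

Yes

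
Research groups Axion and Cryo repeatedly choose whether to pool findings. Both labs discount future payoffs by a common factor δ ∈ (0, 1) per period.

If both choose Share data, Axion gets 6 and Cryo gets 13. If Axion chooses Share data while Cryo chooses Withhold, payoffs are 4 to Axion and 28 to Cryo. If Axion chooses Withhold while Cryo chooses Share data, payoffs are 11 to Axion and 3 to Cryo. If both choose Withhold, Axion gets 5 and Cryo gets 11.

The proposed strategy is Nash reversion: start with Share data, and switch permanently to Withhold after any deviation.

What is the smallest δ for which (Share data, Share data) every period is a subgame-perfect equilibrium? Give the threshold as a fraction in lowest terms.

15/17

For Axion: deviation gain 11−6 = 5, per-period punishment loss 6−5 = 1. IC gives δ ≥ 5/6.
For Cryo: gain 15, loss 2 per period, so δ ≥ 15/17.
The tighter constraint is Cryo's, so cooperation needs δ ≥ 15/17.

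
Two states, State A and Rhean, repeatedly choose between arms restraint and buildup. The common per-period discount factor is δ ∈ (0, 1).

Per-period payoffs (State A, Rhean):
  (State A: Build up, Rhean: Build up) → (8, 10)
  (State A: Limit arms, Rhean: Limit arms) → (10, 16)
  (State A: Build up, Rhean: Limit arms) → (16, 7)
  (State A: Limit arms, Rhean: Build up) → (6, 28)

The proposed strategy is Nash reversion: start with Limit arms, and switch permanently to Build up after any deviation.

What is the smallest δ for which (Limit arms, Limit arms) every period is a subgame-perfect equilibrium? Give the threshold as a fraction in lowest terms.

3/4

State A: cooperation gives 10 each period; deviation gives 16 once then 8 forever.
  10/(1−δ) ≥ 16 + 8δ/(1−δ) ⇒ δ ≥ 6/8 = 3/4.
Rhean: cooperation gives 16 each period; deviation gives 28 once then 10 forever.
  δ ≥ 12/18 = 2/3.
Both must hold, so the binding constraint is State A's: δ ≥ 3/4.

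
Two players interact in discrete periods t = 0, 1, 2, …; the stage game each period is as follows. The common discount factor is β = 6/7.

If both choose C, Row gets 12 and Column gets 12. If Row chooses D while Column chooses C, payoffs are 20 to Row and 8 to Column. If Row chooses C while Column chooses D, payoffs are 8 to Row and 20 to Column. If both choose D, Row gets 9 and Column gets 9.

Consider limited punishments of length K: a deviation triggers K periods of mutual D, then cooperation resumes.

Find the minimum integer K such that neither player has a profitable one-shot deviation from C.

4

No profitable deviation requires (12−9)(β+…+β^K) ≥ 20−12, i.e. β+…+β^K ≥ 8/3 ≈ 2.6667.
With β = 6/7, the partial sums are K=1: 0.8571, K=2: 1.5918, K=3: 2.2216, K=4: 2.7613.
K = 4 is the first length at which the sum reaches 2.6667.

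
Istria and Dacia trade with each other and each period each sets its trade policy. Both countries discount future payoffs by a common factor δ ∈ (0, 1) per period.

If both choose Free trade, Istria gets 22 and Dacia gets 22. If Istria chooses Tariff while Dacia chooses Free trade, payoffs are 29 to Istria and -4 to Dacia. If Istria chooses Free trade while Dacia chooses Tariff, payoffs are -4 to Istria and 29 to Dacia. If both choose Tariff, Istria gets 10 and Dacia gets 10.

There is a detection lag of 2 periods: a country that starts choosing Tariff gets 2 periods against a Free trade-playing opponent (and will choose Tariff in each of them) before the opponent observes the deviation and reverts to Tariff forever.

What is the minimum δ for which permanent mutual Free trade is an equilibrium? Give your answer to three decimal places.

A deviator earns 29 for 2 periods, then 10 forever; cooperating earns 22 forever. Multiplying the IC by (1−δ):
22 ≥ 29(1−δ^2) + 10δ^2, so 19·δ^2 ≥ 7 and δ^2 ≥ 7/19.
δ ≥ (7/19)^(1/2) ≈ 0.607.

0.607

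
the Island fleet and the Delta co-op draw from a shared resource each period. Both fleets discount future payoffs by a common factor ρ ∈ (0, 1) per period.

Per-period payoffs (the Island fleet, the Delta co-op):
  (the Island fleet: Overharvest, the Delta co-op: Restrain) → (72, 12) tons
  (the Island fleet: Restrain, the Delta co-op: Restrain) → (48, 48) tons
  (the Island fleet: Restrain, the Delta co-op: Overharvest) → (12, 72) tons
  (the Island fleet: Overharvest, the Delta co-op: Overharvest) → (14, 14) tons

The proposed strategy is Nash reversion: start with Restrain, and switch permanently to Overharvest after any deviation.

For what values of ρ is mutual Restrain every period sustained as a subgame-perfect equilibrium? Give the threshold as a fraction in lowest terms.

12/29

Under grim trigger the critical discount factor is (T−C)/(T−P) with T = 72, C = 48, P = 14.
ρ* = (72−48)/(72−14) = 24/58 = 12/29.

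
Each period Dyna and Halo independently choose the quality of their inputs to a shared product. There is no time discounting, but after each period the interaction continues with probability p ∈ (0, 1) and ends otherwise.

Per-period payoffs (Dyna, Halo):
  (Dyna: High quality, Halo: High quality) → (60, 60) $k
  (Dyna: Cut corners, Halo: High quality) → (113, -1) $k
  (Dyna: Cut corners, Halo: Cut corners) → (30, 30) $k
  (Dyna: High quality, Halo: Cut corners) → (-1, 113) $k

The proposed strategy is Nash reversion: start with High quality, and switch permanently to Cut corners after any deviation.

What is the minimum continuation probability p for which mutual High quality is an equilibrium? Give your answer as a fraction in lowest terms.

53/83

Expected cooperation value is 60 + p·60 + p²·60 + … = 60/(1−p); deviation gives 113 + p·30/(1−p).
60 ≥ 113(1−p) + 30p ⇒ 83p ≥ 53 ⇒ p ≥ 53/83.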